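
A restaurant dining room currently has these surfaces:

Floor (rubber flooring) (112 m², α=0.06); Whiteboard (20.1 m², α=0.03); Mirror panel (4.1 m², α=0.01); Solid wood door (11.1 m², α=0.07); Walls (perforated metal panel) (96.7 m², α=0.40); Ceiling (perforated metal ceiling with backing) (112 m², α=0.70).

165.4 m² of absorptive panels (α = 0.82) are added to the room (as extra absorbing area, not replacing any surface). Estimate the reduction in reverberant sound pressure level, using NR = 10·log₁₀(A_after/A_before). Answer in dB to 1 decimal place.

3.2 dB

Equivalent absorption area: A_before = 112×0.06 + 20.1×0.03 + 4.1×0.01 + 11.1×0.07 + 96.7×0.40 + 112×0.70 = 125.221 m².
Treatment contributes 165.4·0.82 = 135.628 sabins.
New total A_after = 260.849 sabins.
NR = 10·log₁₀(260.849/125.221) = 3.2 dB.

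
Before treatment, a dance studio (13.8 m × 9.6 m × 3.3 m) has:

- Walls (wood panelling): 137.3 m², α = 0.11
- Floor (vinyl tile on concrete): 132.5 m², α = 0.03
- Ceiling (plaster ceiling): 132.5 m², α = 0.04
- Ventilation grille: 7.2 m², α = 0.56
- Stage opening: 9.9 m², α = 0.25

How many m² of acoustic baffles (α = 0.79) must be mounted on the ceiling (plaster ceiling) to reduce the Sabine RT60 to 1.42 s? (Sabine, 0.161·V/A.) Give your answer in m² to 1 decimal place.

24.9

Total absorption A₁ = 137.3×0.11 + 132.5×0.03 + 132.5×0.04 + 7.2×0.56 + 9.9×0.25
  = 15.103 + 3.975 + 5.300 + 4.032 + 2.475 = 30.885 m² sabins.
V = 437.184 m³. Target absorption A₂ = 0.161 × 437.184 / 1.42 = 49.568 sabins.
Absorption to add: 49.568 − 30.885 = 18.683 sabins.
Each m² of panel replacing the ceiling (plaster ceiling) adds (0.79 − 0.04) = 0.75 sabins.
Area = ΔA/Δα = 18.683/0.75 = 24.9 m².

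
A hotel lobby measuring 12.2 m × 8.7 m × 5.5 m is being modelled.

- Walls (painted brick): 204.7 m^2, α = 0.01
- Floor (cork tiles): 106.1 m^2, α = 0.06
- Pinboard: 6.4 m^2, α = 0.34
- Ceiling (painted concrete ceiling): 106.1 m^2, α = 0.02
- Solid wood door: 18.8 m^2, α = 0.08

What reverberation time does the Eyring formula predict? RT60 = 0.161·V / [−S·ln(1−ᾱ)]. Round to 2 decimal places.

Total surface area S = 204.7 + 106.1 + 6.4 + 106.1 + 18.8 = 442.1 m^2.
Absorption A = 204.7·0.01 + 106.1·0.06 + 6.4·0.34 + 106.1·0.02 + 18.8·0.08 = 14.215 sabins.
ᾱ = 14.215 / 442.1 = 0.0322.
−S·ln(1−ᾱ) = −442.1 × ln(1 − 0.0322) = 14.470.
V = 12.2 × 8.7 × 5.5 = 583.77 m³.
T = 0.161·V/[−S·ln(1−ᾱ)] = 0.161·583.77/14.470 = 6.50 s.

6.50 sec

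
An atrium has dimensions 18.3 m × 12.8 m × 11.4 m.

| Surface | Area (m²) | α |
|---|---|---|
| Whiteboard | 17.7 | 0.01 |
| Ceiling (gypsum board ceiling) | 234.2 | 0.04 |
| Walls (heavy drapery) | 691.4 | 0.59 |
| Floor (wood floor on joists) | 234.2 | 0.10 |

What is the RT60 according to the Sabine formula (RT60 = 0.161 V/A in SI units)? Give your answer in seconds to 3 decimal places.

0.975 sec

A = Σ Sᵢαᵢ = 17.7*0.01 + 234.2*0.04 + 691.4*0.59 + 234.2*0.10 = 440.891 sabins.
V = 18.3·12.8·11.4 = 2670.336 m³.
RT60 = 0.161 · V / A = 0.161 × 2670.336 / 440.891 = 0.975 s.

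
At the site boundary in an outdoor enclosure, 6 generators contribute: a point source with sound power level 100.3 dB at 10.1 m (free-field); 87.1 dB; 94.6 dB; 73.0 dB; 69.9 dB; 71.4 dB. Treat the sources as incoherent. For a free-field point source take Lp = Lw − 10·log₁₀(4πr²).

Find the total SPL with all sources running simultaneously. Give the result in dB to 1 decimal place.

Source at 10.1 m: Lp = 100.3 − 10·log₁₀(4π·10.1²) = 100.3 − 10·log₁₀(1281.895) = 69.2 dB.
Σ 10^(Lᵢ/10) = 3.449e+09.
Combined level = 10 log₁₀(3.449e+09) = 95.4 dB.

95.4 dB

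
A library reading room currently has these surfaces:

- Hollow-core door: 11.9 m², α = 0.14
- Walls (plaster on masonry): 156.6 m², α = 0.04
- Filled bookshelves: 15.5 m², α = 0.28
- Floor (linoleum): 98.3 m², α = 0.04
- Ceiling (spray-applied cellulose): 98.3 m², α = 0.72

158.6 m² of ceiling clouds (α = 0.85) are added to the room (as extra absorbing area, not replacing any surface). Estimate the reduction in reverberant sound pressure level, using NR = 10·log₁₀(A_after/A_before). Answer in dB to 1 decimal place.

4.1 dB

Total absorption A_before = 11.9×0.14 + 156.6×0.04 + 15.5×0.28 + 98.3×0.04 + 98.3×0.72
  = 1.666 + 6.264 + 4.340 + 3.932 + 70.776 = 86.978 m² sabins.
Added absorption = 158.6 × 0.85 = 134.810 sabins.
A_after = 86.978 + 134.810 = 221.788 sabins.
NR = 10·log₁₀(221.788/86.978) = 4.1 dB.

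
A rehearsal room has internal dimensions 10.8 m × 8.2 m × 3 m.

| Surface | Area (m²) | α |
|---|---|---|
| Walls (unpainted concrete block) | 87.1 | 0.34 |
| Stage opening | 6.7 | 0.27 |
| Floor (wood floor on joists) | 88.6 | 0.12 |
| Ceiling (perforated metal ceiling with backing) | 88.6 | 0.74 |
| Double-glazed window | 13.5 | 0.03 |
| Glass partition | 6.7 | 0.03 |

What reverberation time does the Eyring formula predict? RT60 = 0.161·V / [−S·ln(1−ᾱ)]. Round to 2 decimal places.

0.32 s

Total surface area S = 87.1 + 6.7 + 88.6 + 88.6 + 13.5 + 6.7 = 291.2 m².
Absorption A = 87.1×0.34 + 6.7×0.27 + 88.6×0.12 + 88.6×0.74 + 13.5×0.03 + 6.7×0.03 = 108.225 sabins.
ᾱ = 108.225 / 291.2 = 0.3717.
−S·ln(1−ᾱ) = −291.2 × ln(1 − 0.3717) = 135.332.
V = 10.8 × 8.2 × 3 = 265.68 m³.
T = 0.161·V/[−S·ln(1−ᾱ)] = 0.161·265.68/135.332 = 0.32 s.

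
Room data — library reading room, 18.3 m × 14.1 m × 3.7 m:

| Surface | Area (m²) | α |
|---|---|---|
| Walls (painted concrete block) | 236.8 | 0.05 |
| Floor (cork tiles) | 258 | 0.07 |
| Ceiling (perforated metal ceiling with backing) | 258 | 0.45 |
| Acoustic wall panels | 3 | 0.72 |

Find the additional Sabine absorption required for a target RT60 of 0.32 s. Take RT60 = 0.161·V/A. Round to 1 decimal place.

332.2 sabins

A₁ = Σ Sᵢαᵢ = 236.8*0.05 + 258*0.07 + 258*0.45 + 3*0.72 = 148.160 sabins.
V = 954.711 m³. Required absorption A₂ = 0.161 × 954.711 / 0.32 = 480.339 sabins.
Shortfall: 480.339 − 148.160 = 332.2 sabins.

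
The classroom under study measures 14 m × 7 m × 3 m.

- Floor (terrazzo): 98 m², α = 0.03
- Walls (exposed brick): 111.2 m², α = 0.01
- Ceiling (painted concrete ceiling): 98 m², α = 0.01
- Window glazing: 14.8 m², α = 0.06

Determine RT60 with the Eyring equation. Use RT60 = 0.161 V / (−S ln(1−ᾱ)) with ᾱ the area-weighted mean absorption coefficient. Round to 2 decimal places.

7.92 s

S = Σ Sᵢ = 322.0 m².
Σ(Sᵢαᵢ) = 98×0.03 + 111.2×0.01 + 98×0.01 + 14.8×0.06 = 5.920.
Mean coefficient ᾱ = A/S = 0.0184.
Eyring denominator: −S ln(1−ᾱ) = 5.980.
V = 14 × 7 × 3 = 294 m³.
T = 0.161·V/[−S·ln(1−ᾱ)] = 0.161·294/5.980 = 7.92 s.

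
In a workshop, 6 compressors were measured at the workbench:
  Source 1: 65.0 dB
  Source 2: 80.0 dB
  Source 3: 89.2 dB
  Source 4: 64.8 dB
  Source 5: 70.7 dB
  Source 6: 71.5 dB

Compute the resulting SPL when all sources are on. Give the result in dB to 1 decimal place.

Converting to relative power and adding: 10^(65.0/10) + 10^(80.0/10) + 10^(89.2/10) + 10^(64.8/10) + 10^(70.7/10) + 10^(71.5/10) = 9.638e+08.
Back to dB: 10·log₁₀ Σ = 89.8 dB.

89.8 dB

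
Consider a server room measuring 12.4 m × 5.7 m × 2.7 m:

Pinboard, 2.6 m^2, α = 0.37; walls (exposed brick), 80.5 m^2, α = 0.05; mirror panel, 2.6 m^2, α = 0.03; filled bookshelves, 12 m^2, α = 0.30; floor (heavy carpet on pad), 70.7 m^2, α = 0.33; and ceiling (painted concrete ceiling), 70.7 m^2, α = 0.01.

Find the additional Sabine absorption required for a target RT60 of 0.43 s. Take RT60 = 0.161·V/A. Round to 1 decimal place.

38.7 sabins

A₁ = Σ Sᵢαᵢ = 2.6·0.37 + 80.5·0.05 + 2.6·0.03 + 12·0.30 + 70.7·0.33 + 70.7·0.01 = 32.703 sabins.
For T = 0.43 s, need A₂ = 0.161·V/T = 0.161·190.836/0.43 = 71.453 sabins.
ΔA = A₂ − A₁ = 71.453 − 32.703 = 38.7 sabins.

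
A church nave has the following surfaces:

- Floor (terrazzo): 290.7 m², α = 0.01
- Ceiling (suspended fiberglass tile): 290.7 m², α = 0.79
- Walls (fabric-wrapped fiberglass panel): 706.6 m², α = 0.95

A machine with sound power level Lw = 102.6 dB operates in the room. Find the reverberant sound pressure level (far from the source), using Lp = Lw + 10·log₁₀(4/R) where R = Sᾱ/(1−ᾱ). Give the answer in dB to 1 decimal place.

73.8 dB

Σ(Sᵢαᵢ) = 290.7×0.01 + 290.7×0.79 + 706.6×0.95 = 903.830; total area S = 1288.0 m².
ᾱ = 903.830/1288.0 = 0.7017; R = Sᾱ/(1−ᾱ) = 903.830/(1−0.7017) = 3029.936 m².
Lp = Lw + 10 log₁₀(4/R) = 102.6 -28.79 = 73.8 dB.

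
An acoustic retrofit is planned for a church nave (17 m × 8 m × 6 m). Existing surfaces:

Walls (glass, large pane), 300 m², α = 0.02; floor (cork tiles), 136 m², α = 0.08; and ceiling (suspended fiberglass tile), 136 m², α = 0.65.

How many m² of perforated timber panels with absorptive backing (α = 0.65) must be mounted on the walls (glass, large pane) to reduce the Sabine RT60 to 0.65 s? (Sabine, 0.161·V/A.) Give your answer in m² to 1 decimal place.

153.7

Summing Sᵢαᵢ: 6.000 + 10.880 + 88.400 → A₁ = 105.280 sabins.
Required A₂ = 0.161·816/0.65 = 202.117 sabins.
ΔA needed = 202.117 − 105.280 = 96.837 sabins.
Net gain per m²: Δα = 0.65 − 0.02 = 0.63.
Panel area = 96.837 / 0.63 = 153.7 m².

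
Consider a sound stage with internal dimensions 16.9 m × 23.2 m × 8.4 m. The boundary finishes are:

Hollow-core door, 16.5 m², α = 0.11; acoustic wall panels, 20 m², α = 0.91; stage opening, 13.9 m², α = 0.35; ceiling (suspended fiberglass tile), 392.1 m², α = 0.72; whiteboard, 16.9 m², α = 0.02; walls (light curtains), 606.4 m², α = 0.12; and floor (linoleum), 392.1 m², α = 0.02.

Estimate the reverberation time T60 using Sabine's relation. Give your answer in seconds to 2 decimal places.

Summing Sᵢαᵢ: 1.815 + 18.200 + 4.865 + 282.312 + 0.338 + 72.768 + 7.842 → A = 388.140 sabins.
V = 16.9·23.2·8.4 = 3293.472 m³.
T = 0.161 V/A = 0.161·3293.472/388.140 = 1.37 s.

1.37 seconds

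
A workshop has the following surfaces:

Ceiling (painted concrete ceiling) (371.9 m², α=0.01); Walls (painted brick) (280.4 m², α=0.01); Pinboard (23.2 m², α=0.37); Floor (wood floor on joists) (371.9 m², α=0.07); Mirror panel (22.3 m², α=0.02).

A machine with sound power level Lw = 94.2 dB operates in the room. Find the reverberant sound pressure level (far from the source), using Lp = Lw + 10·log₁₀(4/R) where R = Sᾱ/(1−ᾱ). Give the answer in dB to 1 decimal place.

Σ(Sᵢαᵢ) = 371.9×0.01 + 280.4×0.01 + 23.2×0.37 + 371.9×0.07 + 22.3×0.02 = 41.586; total area S = 1069.7 m².
ᾱ = 0.0389, so room constant R = A/(1−ᾱ) = 43.269 m².
Lp = Lw + 10 log₁₀(4/R) = 94.2 -10.34 = 83.9 dB.

83.9 dB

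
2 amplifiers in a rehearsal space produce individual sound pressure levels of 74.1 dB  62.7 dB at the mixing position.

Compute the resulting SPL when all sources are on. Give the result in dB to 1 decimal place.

74.4 dB

Σ 10^(Lᵢ/10) = 2.757e+07.
Back to dB: 10·log₁₀ Σ = 74.4 dB.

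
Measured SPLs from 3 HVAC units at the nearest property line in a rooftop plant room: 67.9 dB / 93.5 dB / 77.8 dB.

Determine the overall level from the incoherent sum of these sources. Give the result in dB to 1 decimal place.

93.6 dB

Converting to relative power and adding: 10^(67.9/10) + 10^(93.5/10) + 10^(77.8/10) = 2.305e+09.
Combined level = 10 log₁₀(2.305e+09) = 93.6 dB.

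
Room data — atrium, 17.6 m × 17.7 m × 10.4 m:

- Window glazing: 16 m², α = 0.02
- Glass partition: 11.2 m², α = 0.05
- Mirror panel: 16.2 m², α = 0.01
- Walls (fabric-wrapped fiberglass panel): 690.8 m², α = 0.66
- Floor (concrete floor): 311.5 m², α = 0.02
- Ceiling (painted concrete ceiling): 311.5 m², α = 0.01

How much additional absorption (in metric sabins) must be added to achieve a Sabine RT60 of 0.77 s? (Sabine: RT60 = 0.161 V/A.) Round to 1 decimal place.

211.1 sabins

Summing Sᵢαᵢ: 0.320 + 0.560 + 0.162 + 455.928 + 6.230 + 3.115 → A₁ = 466.315 sabins.
V = 3239.808 m³. Required absorption A₂ = 0.161 × 3239.808 / 0.77 = 677.414 sabins.
ΔA = A₂ − A₁ = 677.414 − 466.315 = 211.1 sabins.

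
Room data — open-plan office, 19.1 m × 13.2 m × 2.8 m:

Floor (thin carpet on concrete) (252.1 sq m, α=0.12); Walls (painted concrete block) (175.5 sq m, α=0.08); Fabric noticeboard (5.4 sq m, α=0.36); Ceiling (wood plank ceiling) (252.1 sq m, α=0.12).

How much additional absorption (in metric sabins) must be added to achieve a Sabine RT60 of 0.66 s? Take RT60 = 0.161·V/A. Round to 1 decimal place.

A₁ = Σ Sᵢαᵢ = 252.1×0.12 + 175.5×0.08 + 5.4×0.36 + 252.1×0.12 = 76.488 sabins.
For T = 0.66 s, need A₂ = 0.161·V/T = 0.161·705.936/0.66 = 172.206 sabins.
Additional absorption ΔA = 172.206 − 76.488 = 95.7 sabins.

95.7 sabins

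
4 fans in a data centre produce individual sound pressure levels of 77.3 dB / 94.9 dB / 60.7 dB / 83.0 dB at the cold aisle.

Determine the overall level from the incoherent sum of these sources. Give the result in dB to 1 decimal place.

95.2 dB

Sum in the linear (power) domain: Σ 10^(Lᵢ/10) = 10^(77.3/10) + 10^(94.9/10) + 10^(60.7/10) + 10^(83.0/10) = 3.345e+09.
Back to dB: 10·log₁₀ Σ = 95.2 dB.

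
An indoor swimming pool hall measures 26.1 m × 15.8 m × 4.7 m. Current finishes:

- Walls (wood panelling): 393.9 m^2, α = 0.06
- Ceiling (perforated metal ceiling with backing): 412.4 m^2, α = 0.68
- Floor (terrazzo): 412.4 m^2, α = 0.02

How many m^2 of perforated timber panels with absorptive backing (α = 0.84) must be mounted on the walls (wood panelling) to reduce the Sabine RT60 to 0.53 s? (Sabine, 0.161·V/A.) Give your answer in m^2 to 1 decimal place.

354.4

Total absorption A₁ = 393.9*0.06 + 412.4*0.68 + 412.4*0.02
  = 23.634 + 280.432 + 8.248 = 312.314 m^2 sabins.
Required A₂ = 0.161·1938.186/0.53 = 588.770 sabins.
ΔA needed = 588.770 − 312.314 = 276.456 sabins.
Each m^2 of panel replacing the walls (wood panelling) adds (0.84 − 0.06) = 0.78 sabins.
Area = ΔA/Δα = 276.456/0.78 = 354.4 m^2.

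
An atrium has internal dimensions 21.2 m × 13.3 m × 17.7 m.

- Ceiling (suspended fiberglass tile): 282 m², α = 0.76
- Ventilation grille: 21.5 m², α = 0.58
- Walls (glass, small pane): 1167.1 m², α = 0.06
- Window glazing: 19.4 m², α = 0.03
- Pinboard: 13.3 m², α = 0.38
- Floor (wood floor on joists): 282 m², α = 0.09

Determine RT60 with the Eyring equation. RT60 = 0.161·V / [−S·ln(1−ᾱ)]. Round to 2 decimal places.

2.22 seconds

S = Σ Sᵢ = 1785.3 m².
Σ(Sᵢαᵢ) = 282·0.76 + 21.5·0.58 + 1167.1·0.06 + 19.4·0.03 + 13.3·0.38 + 282·0.09 = 327.832.
Mean coefficient ᾱ = A/S = 0.1836.
−S·ln(1−ᾱ) = −1785.3 × ln(1 − 0.1836) = 362.150.
V = 21.2 × 13.3 × 17.7 = 4990.692 m³.
RT60 = 0.161 × 4990.692 / 362.150 = 2.22 s.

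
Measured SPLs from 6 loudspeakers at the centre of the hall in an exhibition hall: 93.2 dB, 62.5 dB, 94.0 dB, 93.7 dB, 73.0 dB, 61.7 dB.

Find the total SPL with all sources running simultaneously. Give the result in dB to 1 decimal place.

Converting to relative power and adding: 10^(93.2/10) + 10^(62.5/10) + 10^(94.0/10) + 10^(93.7/10) + 10^(73.0/10) + 10^(61.7/10) = 6.969e+09.
L_total = 10·log₁₀(6.969e+09) = 98.4 dB.

98.4 dB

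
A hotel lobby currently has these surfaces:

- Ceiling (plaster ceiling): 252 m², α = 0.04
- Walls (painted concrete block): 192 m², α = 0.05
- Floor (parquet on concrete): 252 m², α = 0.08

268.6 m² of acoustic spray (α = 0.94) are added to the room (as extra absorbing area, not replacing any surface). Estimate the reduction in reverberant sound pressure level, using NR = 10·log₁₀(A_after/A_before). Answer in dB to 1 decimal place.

8.7 dB

A_before = Σ Sᵢαᵢ = 252*0.04 + 192*0.05 + 252*0.08 = 39.840 sabins.
Treatment contributes 268.6·0.94 = 252.484 sabins.
New total A_after = 292.324 sabins.
Reduction = 10 log₁₀(A_after/A_before) = 10 log₁₀(7.3374) = 8.7 dB.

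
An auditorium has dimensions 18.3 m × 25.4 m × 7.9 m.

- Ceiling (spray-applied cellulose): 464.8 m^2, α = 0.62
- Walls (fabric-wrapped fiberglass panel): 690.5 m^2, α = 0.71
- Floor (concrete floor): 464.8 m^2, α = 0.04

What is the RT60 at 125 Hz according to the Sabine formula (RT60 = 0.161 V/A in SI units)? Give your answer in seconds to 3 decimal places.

Equivalent absorption area: A = 464.8·0.62 + 690.5·0.71 + 464.8·0.04 = 797.023 m^2.
Room volume: 3672.078 m³.
Sabine: RT60 = 0.161 × 3672.078 / 797.023 = 0.742 s.

0.742 s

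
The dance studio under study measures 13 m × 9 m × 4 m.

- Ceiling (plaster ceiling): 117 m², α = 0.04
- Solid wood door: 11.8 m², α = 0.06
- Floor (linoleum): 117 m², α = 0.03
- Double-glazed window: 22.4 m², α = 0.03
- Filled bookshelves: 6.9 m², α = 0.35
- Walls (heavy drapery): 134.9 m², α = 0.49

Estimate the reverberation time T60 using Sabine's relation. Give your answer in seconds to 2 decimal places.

A = Σ Sᵢαᵢ = 117*0.04 + 11.8*0.06 + 117*0.03 + 22.4*0.03 + 6.9*0.35 + 134.9*0.49 = 78.086 sabins.
V = 13·9·4 = 468 m³.
Sabine: RT60 = 0.161 × 468 / 78.086 = 0.96 s.

0.96 sec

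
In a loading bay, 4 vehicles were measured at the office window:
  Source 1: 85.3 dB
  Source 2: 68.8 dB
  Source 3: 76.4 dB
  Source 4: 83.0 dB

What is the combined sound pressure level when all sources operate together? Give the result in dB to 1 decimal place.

87.7 dB

Converting to relative power and adding: 10^(85.3/10) + 10^(68.8/10) + 10^(76.4/10) + 10^(83.0/10) = 5.896e+08.
Back to dB: 10·log₁₀ Σ = 87.7 dB.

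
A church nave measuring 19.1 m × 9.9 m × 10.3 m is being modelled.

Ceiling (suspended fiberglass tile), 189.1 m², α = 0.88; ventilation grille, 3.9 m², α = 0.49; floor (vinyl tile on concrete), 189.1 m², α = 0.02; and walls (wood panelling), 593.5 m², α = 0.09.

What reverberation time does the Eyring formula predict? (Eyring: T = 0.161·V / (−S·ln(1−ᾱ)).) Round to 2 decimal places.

1.22 s

Total surface area S = 189.1 + 3.9 + 189.1 + 593.5 = 975.6 m².
Absorption A = 189.1×0.88 + 3.9×0.49 + 189.1×0.02 + 593.5×0.09 = 225.516 sabins.
ᾱ = 225.516 / 975.6 = 0.2312.
Eyring denominator: −S ln(1−ᾱ) = 256.509.
V = 19.1 × 9.9 × 10.3 = 1947.627 m³.
T = 0.161·V/[−S·ln(1−ᾱ)] = 0.161·1947.627/256.509 = 1.22 s.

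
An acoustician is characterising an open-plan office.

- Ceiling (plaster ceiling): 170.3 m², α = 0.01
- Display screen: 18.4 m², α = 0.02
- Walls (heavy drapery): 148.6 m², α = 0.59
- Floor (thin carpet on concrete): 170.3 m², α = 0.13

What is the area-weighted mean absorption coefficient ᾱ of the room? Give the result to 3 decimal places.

S = Σ Sᵢ = 170.3 + 18.4 + 148.6 + 170.3 = 507.6 m².
A = 170.3*0.01 + 18.4*0.02 + 148.6*0.59 + 170.3*0.13 = 111.884 sabins.
ᾱ = A/S = 0.220.

0.220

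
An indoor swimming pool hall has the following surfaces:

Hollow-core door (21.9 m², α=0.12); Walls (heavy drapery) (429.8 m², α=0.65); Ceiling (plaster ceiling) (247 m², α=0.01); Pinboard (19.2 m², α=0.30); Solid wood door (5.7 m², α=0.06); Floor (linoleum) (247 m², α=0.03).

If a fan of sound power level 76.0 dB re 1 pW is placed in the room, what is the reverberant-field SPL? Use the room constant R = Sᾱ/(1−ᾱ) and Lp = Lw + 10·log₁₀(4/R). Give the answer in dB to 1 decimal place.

A = 297.980 sabins; S = 970.6 m².
ᾱ = 0.3070, so room constant R = A/(1−ᾱ) = 429.986 m².
Lp = 76.0 + 10·log₁₀(4/429.986) = 76.0 + (-20.31) = 55.7 dB.

55.7 dB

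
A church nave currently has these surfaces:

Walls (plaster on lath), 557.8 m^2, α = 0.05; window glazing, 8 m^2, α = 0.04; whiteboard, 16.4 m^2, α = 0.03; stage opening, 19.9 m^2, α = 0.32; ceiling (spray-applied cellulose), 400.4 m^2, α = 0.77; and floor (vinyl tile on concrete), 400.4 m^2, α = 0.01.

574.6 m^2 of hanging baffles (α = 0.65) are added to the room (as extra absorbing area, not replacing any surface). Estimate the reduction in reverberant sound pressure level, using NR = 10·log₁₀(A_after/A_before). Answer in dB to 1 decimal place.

3.2 dB

Summing Sᵢαᵢ: 27.890 + 0.320 + 0.492 + 6.368 + 308.308 + 4.004 → A_before = 347.382 sabins.
Added absorption = 574.6 × 0.65 = 373.490 sabins.
A_after = 347.382 + 373.490 = 720.872 sabins.
NR = 10·log₁₀(720.872/347.382) = 3.2 dB.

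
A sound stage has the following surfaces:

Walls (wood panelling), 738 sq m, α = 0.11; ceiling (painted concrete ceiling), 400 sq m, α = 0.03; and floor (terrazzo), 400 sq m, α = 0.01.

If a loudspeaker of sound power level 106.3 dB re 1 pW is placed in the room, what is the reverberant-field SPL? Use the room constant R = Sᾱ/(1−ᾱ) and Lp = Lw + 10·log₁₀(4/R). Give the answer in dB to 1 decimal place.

92.2 dB

Σ(Sᵢαᵢ) = 738×0.11 + 400×0.03 + 400×0.01 = 97.180; total area S = 1538.0 sq m.
ᾱ = 0.0632, so room constant R = A/(1−ᾱ) = 103.736 sq m.
Lp = Lw + 10 log₁₀(4/R) = 106.3 -14.14 = 92.2 dB.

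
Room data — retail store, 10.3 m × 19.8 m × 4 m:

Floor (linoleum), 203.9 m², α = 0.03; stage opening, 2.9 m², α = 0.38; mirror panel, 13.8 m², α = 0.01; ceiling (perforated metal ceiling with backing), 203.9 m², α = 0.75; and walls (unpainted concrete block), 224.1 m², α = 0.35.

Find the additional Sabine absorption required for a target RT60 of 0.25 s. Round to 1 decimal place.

Summing Sᵢαᵢ: 6.117 + 1.102 + 0.138 + 152.925 + 78.435 → A₁ = 238.717 sabins.
V = 815.76 m³. Required absorption A₂ = 0.161 × 815.76 / 0.25 = 525.349 sabins.
Shortfall: 525.349 − 238.717 = 286.6 sabins.

286.6 sabins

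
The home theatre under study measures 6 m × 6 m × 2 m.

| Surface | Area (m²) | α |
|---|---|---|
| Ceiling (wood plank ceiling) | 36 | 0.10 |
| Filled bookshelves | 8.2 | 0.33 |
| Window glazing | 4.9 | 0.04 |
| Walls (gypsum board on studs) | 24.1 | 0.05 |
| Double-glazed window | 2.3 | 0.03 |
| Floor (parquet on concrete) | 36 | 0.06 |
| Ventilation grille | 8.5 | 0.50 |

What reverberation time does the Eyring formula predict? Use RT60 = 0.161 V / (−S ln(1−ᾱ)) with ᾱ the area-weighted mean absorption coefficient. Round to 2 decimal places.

0.77 seconds

S = Σ Sᵢ = 120.0 m².
Σ(Sᵢαᵢ) = 36·0.10 + 8.2·0.33 + 4.9·0.04 + 24.1·0.05 + 2.3·0.03 + 36·0.06 + 8.5·0.50 = 14.186.
ᾱ = 14.186 / 120.0 = 0.1182.
−S·ln(1−ᾱ) = −120.0 × ln(1 − 0.1182) = 15.095.
V = 6 × 6 × 2 = 72 m³.
RT60 = 0.161 × 72 / 15.095 = 0.77 s.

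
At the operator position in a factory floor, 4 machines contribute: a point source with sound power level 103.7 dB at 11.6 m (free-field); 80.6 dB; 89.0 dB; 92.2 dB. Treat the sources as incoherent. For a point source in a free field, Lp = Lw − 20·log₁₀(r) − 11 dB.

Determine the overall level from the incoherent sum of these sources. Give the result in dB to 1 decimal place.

Source at 11.6 m: Lp = 103.7 − 20·log₁₀(11.6) − 11 = 71.4 dB.
Sum in the linear (power) domain: Σ 10^(Lᵢ/10) = 10^(71.4/10) + 10^(80.6/10) + 10^(89.0/10) + 10^(92.2/10) = 2.583e+09.
Combined level = 10 log₁₀(2.583e+09) = 94.1 dB.

94.1 dB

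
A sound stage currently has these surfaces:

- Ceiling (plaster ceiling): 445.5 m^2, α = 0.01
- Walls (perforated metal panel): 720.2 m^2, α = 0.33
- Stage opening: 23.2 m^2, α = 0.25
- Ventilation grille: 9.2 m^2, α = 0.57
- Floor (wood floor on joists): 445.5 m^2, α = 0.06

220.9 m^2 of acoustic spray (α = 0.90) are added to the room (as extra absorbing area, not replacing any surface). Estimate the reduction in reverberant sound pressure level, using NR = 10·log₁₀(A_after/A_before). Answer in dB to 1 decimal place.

Summing Sᵢαᵢ: 4.455 + 237.666 + 5.800 + 5.244 + 26.730 → A_before = 279.895 sabins.
Treatment contributes 220.9·0.90 = 198.810 sabins.
New total A_after = 478.705 sabins.
NR = 10·log₁₀(478.705/279.895) = 2.3 dB.

2.3 dB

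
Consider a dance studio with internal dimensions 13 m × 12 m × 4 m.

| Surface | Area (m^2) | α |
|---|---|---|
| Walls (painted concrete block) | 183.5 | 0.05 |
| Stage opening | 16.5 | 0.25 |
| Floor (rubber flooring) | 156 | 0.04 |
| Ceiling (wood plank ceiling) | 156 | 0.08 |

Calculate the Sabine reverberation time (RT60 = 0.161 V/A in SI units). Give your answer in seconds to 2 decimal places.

3.14 sec

Summing Sᵢαᵢ: 9.175 + 4.125 + 6.240 + 12.480 → A = 32.020 sabins.
Volume V = 13 × 12 × 4 = 624 m³.
Sabine: RT60 = 0.161 × 624 / 32.020 = 3.14 s.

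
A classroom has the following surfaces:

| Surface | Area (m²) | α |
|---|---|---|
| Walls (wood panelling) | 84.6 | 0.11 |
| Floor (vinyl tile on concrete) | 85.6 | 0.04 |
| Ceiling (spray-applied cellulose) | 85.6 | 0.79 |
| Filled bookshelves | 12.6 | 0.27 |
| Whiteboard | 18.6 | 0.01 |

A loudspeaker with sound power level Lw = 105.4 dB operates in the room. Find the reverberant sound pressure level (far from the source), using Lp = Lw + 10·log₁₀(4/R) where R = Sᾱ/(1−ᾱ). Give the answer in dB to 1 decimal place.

90.7 dB

A = 83.942 sabins; S = 287.0 m².
ᾱ = 83.942/287.0 = 0.2925; R = Sᾱ/(1−ᾱ) = 83.942/(1−0.2925) = 118.646 m².
Lp = Lw + 10 log₁₀(4/R) = 105.4 -14.72 = 90.7 dB.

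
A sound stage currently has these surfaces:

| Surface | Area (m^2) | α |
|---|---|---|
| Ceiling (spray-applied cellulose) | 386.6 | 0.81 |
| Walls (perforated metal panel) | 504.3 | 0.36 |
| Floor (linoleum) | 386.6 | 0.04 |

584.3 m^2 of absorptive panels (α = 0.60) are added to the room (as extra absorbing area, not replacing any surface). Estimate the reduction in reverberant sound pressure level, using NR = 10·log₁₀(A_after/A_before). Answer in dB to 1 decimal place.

Total absorption A_before = 386.6*0.81 + 504.3*0.36 + 386.6*0.04
  = 313.146 + 181.548 + 15.464 = 510.158 m^2 sabins.
Treatment contributes 584.3·0.60 = 350.580 sabins.
A_after = 510.158 + 350.580 = 860.738 sabins.
Reduction = 10 log₁₀(A_after/A_before) = 10 log₁₀(1.6872) = 2.3 dB.

2.3 dB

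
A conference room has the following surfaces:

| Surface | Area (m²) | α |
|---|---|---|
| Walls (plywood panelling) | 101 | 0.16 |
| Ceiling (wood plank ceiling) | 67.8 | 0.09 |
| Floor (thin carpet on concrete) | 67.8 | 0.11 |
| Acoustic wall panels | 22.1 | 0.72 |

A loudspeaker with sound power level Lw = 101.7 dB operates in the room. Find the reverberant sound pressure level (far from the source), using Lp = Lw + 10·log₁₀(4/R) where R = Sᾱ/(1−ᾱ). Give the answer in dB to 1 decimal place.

A = 45.632 sabins; S = 258.7 m².
ᾱ = 45.632/258.7 = 0.1764; R = Sᾱ/(1−ᾱ) = 45.632/(1−0.1764) = 55.406 m².
Lp = Lw + 10 log₁₀(4/R) = 101.7 -11.41 = 90.3 dB.

90.3 dB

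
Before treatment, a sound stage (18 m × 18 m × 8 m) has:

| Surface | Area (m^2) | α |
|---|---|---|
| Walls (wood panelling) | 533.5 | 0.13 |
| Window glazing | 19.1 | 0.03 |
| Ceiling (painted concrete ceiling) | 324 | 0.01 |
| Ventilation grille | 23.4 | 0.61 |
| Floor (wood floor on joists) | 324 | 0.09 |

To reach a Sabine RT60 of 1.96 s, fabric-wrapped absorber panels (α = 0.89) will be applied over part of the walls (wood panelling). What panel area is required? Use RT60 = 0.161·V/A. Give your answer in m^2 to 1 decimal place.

126.7

Summing Sᵢαᵢ: 69.355 + 0.573 + 3.240 + 14.274 + 29.160 → A₁ = 116.602 sabins.
V = 2592 m³. Target absorption A₂ = 0.161 × 2592 / 1.96 = 212.914 sabins.
ΔA needed = 212.914 − 116.602 = 96.312 sabins.
Net gain per m^2: Δα = 0.89 − 0.13 = 0.76.
Area = ΔA/Δα = 96.312/0.76 = 126.7 m^2.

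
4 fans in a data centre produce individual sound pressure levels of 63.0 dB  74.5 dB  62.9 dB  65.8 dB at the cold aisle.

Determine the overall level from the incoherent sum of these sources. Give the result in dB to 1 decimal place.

75.6 dB

Sum in the linear (power) domain: Σ 10^(Lᵢ/10) = 10^(63.0/10) + 10^(74.5/10) + 10^(62.9/10) + 10^(65.8/10) = 3.593e+07.
Back to dB: 10·log₁₀ Σ = 75.6 dB.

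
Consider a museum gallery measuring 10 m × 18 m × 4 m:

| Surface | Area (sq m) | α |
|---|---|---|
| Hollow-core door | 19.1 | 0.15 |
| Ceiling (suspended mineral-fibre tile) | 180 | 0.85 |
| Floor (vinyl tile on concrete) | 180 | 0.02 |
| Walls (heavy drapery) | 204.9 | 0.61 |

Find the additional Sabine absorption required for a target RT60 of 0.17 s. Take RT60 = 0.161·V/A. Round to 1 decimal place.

Total absorption A₁ = 19.1·0.15 + 180·0.85 + 180·0.02 + 204.9·0.61
  = 2.865 + 153.000 + 3.600 + 124.989 = 284.454 sq m sabins.
Target A₂ = 0.161·720/0.17 = 681.882 sabins (V = 720 m³).
Additional absorption ΔA = 681.882 − 284.454 = 397.4 sabins.

397.4 sabins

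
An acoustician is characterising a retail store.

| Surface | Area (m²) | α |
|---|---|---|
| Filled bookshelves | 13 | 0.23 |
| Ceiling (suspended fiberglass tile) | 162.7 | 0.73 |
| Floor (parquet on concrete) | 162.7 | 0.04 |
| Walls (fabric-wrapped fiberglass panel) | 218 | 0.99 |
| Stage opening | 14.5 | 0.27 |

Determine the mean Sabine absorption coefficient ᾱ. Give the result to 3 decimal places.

0.610

S = Σ Sᵢ = 13 + 162.7 + 162.7 + 218 + 14.5 = 570.9 m².
A = 13×0.23 + 162.7×0.73 + 162.7×0.04 + 218×0.99 + 14.5×0.27 = 348.004 sabins.
ᾱ = A/S = 0.610.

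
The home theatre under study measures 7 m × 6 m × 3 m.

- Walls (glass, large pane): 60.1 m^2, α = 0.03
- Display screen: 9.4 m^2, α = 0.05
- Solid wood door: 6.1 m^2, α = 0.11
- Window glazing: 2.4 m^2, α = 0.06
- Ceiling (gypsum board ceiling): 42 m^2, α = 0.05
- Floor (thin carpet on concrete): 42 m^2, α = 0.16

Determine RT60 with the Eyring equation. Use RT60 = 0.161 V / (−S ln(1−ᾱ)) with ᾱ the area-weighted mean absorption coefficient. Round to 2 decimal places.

S = Σ Sᵢ = 162.0 m^2.
Σ(Sᵢαᵢ) = 60.1·0.03 + 9.4·0.05 + 6.1·0.11 + 2.4·0.06 + 42·0.05 + 42·0.16 = 11.908.
ᾱ = 11.908 / 162.0 = 0.0735.
−S·ln(1−ᾱ) = −162.0 × ln(1 − 0.0735) = 12.367.
V = 7 × 6 × 3 = 126 m³.
T = 0.161·V/[−S·ln(1−ᾱ)] = 0.161·126/12.367 = 1.64 s.

1.64 s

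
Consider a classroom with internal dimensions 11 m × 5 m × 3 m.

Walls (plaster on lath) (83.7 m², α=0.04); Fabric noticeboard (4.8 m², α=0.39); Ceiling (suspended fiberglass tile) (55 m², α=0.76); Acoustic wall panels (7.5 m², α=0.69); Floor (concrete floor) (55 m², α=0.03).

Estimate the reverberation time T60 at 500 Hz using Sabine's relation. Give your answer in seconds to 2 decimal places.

0.49 s

Summing Sᵢαᵢ: 3.348 + 1.872 + 41.800 + 5.175 + 1.650 → A = 53.845 sabins.
Volume V = 11 × 5 × 3 = 165 m³.
T = 0.161 V/A = 0.161·165/53.845 = 0.49 s.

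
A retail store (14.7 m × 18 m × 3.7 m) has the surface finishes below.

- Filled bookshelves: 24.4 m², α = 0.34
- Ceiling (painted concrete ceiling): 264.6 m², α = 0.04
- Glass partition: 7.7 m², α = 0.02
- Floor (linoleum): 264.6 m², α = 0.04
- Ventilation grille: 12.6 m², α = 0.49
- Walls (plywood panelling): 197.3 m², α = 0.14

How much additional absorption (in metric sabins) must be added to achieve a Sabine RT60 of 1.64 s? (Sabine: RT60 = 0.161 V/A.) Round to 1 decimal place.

Summing Sᵢαᵢ: 8.296 + 10.584 + 0.154 + 10.584 + 6.174 + 27.622 → A₁ = 63.414 sabins.
V = 979.02 m³. Required absorption A₂ = 0.161 × 979.02 / 1.64 = 96.111 sabins.
Shortfall: 96.111 − 63.414 = 32.7 sabins.

32.7 sabins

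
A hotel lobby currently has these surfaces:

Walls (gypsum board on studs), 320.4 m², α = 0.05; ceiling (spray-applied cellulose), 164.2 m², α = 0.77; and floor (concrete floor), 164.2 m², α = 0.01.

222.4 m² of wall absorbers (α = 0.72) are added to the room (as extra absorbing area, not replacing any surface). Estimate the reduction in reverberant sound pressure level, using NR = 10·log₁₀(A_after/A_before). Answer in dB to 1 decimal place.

Equivalent absorption area: A_before = 320.4*0.05 + 164.2*0.77 + 164.2*0.01 = 144.096 m².
Added absorption = 222.4 × 0.72 = 160.128 sabins.
A_after = 144.096 + 160.128 = 304.224 sabins.
NR = 10·log₁₀(304.224/144.096) = 3.2 dB.

3.2 dB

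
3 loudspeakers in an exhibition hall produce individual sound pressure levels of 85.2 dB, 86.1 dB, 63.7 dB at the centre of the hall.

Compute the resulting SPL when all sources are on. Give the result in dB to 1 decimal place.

Converting to relative power and adding: 10^(85.2/10) + 10^(86.1/10) + 10^(63.7/10) = 7.409e+08.
Back to dB: 10·log₁₀ Σ = 88.7 dB.

88.7 dB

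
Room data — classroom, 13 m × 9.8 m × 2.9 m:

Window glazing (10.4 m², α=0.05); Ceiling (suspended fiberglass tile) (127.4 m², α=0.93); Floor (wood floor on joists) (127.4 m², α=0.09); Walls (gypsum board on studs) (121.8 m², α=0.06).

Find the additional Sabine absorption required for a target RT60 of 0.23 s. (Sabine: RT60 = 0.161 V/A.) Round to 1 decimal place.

120.8 sabins

Total absorption A₁ = 10.4*0.05 + 127.4*0.93 + 127.4*0.09 + 121.8*0.06
  = 0.520 + 118.482 + 11.466 + 7.308 = 137.776 m² sabins.
V = 369.46 m³. Required absorption A₂ = 0.161 × 369.46 / 0.23 = 258.622 sabins.
Shortfall: 258.622 − 137.776 = 120.8 sabins.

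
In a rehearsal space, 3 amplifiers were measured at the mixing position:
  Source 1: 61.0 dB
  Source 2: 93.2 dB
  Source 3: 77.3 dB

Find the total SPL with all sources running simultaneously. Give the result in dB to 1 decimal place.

Converting to relative power and adding: 10^(61.0/10) + 10^(93.2/10) + 10^(77.3/10) = 2.144e+09.
Combined level = 10 log₁₀(2.144e+09) = 93.3 dB.

93.3 dB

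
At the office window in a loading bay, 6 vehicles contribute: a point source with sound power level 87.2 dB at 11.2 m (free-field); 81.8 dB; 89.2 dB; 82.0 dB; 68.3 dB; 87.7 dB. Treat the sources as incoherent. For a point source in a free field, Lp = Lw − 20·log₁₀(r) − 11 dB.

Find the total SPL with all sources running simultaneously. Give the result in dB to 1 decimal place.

Source at 11.2 m: Lp = 87.2 − 20·log₁₀(11.2) − 11 = 55.2 dB.
Converting to relative power and adding: 10^(55.2/10) + 10^(81.8/10) + 10^(89.2/10) + 10^(82.0/10) + 10^(68.3/10) + 10^(87.7/10) = 1.738e+09.
Back to dB: 10·log₁₀ Σ = 92.4 dB.

92.4 dB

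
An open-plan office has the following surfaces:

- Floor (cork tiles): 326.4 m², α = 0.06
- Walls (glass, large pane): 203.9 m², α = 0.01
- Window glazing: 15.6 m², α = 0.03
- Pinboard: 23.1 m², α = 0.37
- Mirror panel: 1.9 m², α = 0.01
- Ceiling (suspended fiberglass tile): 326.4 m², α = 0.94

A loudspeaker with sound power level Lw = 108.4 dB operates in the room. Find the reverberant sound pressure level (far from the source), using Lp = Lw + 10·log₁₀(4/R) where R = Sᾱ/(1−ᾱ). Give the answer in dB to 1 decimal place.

Σ(Sᵢαᵢ) = 326.4·0.06 + 203.9·0.01 + 15.6·0.03 + 23.1·0.37 + 1.9·0.01 + 326.4·0.94 = 337.473; total area S = 897.3 m².
ᾱ = 0.3761, so room constant R = A/(1−ᾱ) = 540.909 m².
Lp = 108.4 + 10·log₁₀(4/540.909) = 108.4 + (-21.31) = 87.1 dB.

87.1 dB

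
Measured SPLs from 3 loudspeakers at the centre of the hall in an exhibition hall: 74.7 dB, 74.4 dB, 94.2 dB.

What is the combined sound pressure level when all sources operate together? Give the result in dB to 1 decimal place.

Sum in the linear (power) domain: Σ 10^(Lᵢ/10) = 10^(74.7/10) + 10^(74.4/10) + 10^(94.2/10) = 2.687e+09.
L_total = 10·log₁₀(2.687e+09) = 94.3 dB.

94.3 dB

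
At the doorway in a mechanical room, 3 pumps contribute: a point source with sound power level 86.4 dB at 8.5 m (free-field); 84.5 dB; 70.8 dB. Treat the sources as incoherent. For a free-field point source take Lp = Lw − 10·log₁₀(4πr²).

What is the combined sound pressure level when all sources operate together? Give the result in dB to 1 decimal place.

Source at 8.5 m: Lp = 86.4 − 10·log₁₀(4π·8.5²) = 86.4 − 10·log₁₀(907.920) = 56.8 dB.
Converting to relative power and adding: 10^(56.8/10) + 10^(84.5/10) + 10^(70.8/10) = 2.943e+08.
Back to dB: 10·log₁₀ Σ = 84.7 dB.

84.7 dB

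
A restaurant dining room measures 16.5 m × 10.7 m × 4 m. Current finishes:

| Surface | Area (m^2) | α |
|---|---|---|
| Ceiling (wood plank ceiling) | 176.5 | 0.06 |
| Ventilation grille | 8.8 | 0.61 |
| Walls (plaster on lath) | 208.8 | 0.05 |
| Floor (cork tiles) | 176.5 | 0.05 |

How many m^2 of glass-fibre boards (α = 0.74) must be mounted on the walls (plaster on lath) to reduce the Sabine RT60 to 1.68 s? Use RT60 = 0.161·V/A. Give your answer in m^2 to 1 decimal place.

47.0

Total absorption A₁ = 176.5*0.06 + 8.8*0.61 + 208.8*0.05 + 176.5*0.05
  = 10.590 + 5.368 + 10.440 + 8.825 = 35.223 m^2 sabins.
V = 706.2 m³. Target absorption A₂ = 0.161 × 706.2 / 1.68 = 67.678 sabins.
Absorption to add: 67.678 − 35.223 = 32.455 sabins.
Each m^2 of panel replacing the walls (plaster on lath) adds (0.74 − 0.05) = 0.69 sabins.
Area = ΔA/Δα = 32.455/0.69 = 47.0 m^2.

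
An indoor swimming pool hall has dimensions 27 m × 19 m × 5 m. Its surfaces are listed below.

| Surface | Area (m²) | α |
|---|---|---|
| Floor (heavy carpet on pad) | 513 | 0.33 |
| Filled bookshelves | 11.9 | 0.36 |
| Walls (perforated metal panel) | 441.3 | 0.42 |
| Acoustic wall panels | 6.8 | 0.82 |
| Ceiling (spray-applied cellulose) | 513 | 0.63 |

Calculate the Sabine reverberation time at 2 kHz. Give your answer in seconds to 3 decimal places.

Equivalent absorption area: A = 513*0.33 + 11.9*0.36 + 441.3*0.42 + 6.8*0.82 + 513*0.63 = 687.686 m².
V = 27·19·5 = 2565 m³.
Sabine: RT60 = 0.161 × 2565 / 687.686 = 0.601 s.

0.601 seconds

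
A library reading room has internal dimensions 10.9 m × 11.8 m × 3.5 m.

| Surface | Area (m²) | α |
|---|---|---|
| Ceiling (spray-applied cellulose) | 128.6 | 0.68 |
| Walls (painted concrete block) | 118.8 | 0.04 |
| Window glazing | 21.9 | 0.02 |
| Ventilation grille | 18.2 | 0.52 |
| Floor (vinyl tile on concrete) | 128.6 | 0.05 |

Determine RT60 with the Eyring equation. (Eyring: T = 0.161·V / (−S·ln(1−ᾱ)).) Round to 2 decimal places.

0.58 s

Total surface area S = 128.6 + 118.8 + 21.9 + 18.2 + 128.6 = 416.1 m².
Absorption A = 128.6·0.68 + 118.8·0.04 + 21.9·0.02 + 18.2·0.52 + 128.6·0.05 = 108.532 sabins.
Mean coefficient ᾱ = A/S = 0.2608.
−S·ln(1−ᾱ) = −416.1 × ln(1 − 0.2608) = 125.740.
V = 10.9 × 11.8 × 3.5 = 450.17 m³.
T = 0.161·V/[−S·ln(1−ᾱ)] = 0.161·450.17/125.740 = 0.58 s.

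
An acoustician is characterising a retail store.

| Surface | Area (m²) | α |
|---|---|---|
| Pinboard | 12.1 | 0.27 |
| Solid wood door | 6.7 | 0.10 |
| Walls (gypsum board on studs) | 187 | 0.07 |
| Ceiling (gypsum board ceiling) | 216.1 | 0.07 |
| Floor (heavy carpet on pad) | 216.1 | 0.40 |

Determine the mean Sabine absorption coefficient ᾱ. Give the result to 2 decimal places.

0.19

Total surface area S = 638.0 m².
A = 12.1*0.27 + 6.7*0.10 + 187*0.07 + 216.1*0.07 + 216.1*0.40 = 118.594 sabins.
ᾱ = A/S = 0.19.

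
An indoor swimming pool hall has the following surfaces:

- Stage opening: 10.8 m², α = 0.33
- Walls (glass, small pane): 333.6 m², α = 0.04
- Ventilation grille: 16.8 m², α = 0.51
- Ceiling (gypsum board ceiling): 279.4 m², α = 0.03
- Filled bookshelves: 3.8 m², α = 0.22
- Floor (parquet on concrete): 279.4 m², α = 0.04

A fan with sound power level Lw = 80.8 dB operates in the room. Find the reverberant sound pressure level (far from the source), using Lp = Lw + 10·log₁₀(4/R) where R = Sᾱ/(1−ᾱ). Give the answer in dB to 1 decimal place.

70.0 dB

Σ(Sᵢαᵢ) = 10.8×0.33 + 333.6×0.04 + 16.8×0.51 + 279.4×0.03 + 3.8×0.22 + 279.4×0.04 = 45.870; total area S = 923.8 m².
ᾱ = 0.0497, so room constant R = A/(1−ᾱ) = 48.269 m².
Lp = 80.8 + 10·log₁₀(4/48.269) = 80.8 + (-10.82) = 70.0 dB.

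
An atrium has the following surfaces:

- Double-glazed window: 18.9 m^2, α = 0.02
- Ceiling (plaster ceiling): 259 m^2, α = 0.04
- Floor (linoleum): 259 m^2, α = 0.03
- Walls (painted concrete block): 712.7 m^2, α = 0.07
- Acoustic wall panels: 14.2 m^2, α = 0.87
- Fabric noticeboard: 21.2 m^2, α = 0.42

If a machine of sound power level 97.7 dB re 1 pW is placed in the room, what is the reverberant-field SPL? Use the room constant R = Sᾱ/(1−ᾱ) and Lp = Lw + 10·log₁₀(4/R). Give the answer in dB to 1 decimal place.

83.9 dB

Σ(Sᵢαᵢ) = 18.9·0.02 + 259·0.04 + 259·0.03 + 712.7·0.07 + 14.2·0.87 + 21.2·0.42 = 89.655; total area S = 1285.0 m^2.
ᾱ = 0.0698, so room constant R = A/(1−ᾱ) = 96.382 m^2.
Lp = 97.7 + 10·log₁₀(4/96.382) = 97.7 + (-13.82) = 83.9 dB.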